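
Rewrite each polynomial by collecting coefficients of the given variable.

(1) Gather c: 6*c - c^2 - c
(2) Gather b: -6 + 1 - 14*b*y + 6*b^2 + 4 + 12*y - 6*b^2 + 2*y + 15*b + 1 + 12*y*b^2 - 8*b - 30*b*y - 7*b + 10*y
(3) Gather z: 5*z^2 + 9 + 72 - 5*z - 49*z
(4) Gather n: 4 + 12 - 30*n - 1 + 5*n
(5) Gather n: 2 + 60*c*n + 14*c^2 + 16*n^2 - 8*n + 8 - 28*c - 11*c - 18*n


(1) = -c^2 + 5*c
(2) = 12*b^2*y - 44*b*y + 24*y
(3) = 5*z^2 - 54*z + 81
(4) = 15 - 25*n
(5) = 14*c^2 - 39*c + 16*n^2 + n*(60*c - 26) + 10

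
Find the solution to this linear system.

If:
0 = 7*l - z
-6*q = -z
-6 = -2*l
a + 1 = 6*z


Then:
a = 125
l = 3
q = 7/2
z = 21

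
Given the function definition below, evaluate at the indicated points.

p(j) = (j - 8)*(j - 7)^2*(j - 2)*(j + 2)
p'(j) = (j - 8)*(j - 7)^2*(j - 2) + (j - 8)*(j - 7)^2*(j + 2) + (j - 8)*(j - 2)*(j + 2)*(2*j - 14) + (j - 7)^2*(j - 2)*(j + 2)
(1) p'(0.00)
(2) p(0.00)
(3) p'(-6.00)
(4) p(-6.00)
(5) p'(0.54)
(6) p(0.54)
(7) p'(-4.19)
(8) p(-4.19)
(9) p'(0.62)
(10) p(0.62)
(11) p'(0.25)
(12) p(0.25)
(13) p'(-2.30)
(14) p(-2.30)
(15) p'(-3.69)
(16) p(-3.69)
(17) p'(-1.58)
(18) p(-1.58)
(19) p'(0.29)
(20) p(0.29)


(1) = -644.00
(2) = 1568.00
(3) = 45448.00
(4) = -75712.00
(5) = -848.41
(6) = 1154.49
(7) = 18186.81
(8) = -20691.82
(9) = -860.14
(10) = 1086.12
(11) = -767.92
(12) = 1390.37
(13) = 4456.61
(14) = -1149.19
(15) = 13361.11
(16) = -12846.03
(17) = 1870.70
(18) = 1060.41
(19) = -782.82
(20) = 1359.35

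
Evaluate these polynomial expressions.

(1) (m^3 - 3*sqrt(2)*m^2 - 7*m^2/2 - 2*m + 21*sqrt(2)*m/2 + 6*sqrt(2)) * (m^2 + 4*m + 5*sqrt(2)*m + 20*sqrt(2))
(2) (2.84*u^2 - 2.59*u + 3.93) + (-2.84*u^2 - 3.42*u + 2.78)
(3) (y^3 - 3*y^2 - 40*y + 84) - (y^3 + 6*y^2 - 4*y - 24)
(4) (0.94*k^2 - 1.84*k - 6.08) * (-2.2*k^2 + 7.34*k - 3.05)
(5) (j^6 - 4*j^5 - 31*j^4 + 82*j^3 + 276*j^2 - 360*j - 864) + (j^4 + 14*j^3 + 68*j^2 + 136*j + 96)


(1) = m^5 + m^4/2 + 2*sqrt(2)*m^4 - 46*m^3 + sqrt(2)*m^3 - 32*sqrt(2)*m^2 - 23*m^2 - 16*sqrt(2)*m + 480*m + 240
(2) = 6.71 - 6.01*u
(3) = -9*y^2 - 36*y + 108
(4) = -2.068*k^4 + 10.9476*k^3 - 2.9966*k^2 - 39.0152*k + 18.544
(5) = j^6 - 4*j^5 - 30*j^4 + 96*j^3 + 344*j^2 - 224*j - 768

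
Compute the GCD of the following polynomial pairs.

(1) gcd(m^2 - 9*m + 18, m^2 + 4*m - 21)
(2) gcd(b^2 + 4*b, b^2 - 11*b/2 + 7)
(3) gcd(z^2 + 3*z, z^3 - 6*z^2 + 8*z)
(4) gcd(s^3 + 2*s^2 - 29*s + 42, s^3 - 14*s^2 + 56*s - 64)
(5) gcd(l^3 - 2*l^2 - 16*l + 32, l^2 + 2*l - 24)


(1) = m - 3
(2) = gcd(b*(b + 4), (b - 7/2)*(b - 2)) = 1
(3) = z
(4) = s - 2
(5) = gcd((l - 4)*(l - 2)*(l + 4), (l - 4)*(l + 6)) = l - 4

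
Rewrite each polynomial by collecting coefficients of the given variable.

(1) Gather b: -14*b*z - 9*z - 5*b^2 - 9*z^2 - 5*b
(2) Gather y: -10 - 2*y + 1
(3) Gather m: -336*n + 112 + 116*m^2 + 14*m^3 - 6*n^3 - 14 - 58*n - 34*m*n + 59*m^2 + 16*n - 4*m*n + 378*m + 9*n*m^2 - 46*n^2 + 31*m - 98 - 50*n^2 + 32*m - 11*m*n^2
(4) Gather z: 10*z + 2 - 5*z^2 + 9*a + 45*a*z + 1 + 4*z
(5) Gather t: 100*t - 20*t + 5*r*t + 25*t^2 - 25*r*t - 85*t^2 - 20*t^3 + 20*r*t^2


(1) = -5*b^2 + b*(-14*z - 5) - 9*z^2 - 9*z
(2) = -2*y - 9
(3) = 14*m^3 + m^2*(9*n + 175) + m*(-11*n^2 - 38*n + 441) - 6*n^3 - 96*n^2 - 378*n
(4) = 9*a - 5*z^2 + z*(45*a + 14) + 3
(5) = -20*t^3 + t^2*(20*r - 60) + t*(80 - 20*r)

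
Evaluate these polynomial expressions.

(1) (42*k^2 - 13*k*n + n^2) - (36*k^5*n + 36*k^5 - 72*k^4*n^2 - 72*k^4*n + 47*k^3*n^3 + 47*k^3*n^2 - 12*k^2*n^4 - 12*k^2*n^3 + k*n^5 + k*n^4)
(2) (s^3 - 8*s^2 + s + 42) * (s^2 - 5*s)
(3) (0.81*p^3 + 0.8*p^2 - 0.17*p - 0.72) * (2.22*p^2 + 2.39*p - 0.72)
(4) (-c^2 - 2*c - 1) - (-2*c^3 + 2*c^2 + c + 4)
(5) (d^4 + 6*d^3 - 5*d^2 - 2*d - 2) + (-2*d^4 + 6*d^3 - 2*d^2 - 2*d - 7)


(1) = -36*k^5*n - 36*k^5 + 72*k^4*n^2 + 72*k^4*n - 47*k^3*n^3 - 47*k^3*n^2 + 12*k^2*n^4 + 12*k^2*n^3 + 42*k^2 - k*n^5 - k*n^4 - 13*k*n + n^2
(2) = s^5 - 13*s^4 + 41*s^3 + 37*s^2 - 210*s
(3) = 1.7982*p^5 + 3.7119*p^4 + 0.9514*p^3 - 2.5807*p^2 - 1.5984*p + 0.5184
(4) = 2*c^3 - 3*c^2 - 3*c - 5
(5) = -d^4 + 12*d^3 - 7*d^2 - 4*d - 9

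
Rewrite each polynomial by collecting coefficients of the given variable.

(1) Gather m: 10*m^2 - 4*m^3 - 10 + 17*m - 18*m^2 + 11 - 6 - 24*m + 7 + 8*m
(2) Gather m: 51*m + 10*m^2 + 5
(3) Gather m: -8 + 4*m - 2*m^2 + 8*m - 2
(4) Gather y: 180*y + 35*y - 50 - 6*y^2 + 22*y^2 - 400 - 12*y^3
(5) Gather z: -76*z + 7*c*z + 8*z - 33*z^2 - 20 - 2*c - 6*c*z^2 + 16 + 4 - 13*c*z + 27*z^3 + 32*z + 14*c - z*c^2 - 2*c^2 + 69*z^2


(1) = -4*m^3 - 8*m^2 + m + 2
(2) = 10*m^2 + 51*m + 5
(3) = -2*m^2 + 12*m - 10
(4) = -12*y^3 + 16*y^2 + 215*y - 450
(5) = -2*c^2 + 12*c + 27*z^3 + z^2*(36 - 6*c) + z*(-c^2 - 6*c - 36)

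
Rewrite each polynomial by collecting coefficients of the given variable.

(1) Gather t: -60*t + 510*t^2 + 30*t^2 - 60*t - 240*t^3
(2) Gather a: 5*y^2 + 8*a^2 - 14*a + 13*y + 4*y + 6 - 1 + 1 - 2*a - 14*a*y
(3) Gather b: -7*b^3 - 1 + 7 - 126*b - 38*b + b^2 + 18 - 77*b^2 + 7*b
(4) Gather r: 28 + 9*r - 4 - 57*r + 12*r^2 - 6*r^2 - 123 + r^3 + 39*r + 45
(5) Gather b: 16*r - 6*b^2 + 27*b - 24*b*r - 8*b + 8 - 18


(1) = -240*t^3 + 540*t^2 - 120*t
(2) = 8*a^2 + a*(-14*y - 16) + 5*y^2 + 17*y + 6
(3) = -7*b^3 - 76*b^2 - 157*b + 24
(4) = r^3 + 6*r^2 - 9*r - 54
(5) = -6*b^2 + b*(19 - 24*r) + 16*r - 10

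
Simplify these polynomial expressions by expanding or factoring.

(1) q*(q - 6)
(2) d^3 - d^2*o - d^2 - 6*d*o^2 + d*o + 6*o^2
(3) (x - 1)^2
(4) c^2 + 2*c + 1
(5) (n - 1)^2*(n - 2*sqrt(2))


(1) = q^2 - 6*q
(2) = (d - 1)*(d - 3*o)*(d + 2*o)
(3) = x^2 - 2*x + 1
(4) = (c + 1)^2
(5) = n^3 - 2*sqrt(2)*n^2 - 2*n^2 + n + 4*sqrt(2)*n - 2*sqrt(2)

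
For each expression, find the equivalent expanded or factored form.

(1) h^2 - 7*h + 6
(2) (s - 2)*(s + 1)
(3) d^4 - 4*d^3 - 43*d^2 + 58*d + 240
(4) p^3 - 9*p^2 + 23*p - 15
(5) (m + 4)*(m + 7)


(1) = (h - 6)*(h - 1)
(2) = s^2 - s - 2
(3) = (d - 8)*(d - 3)*(d + 2)*(d + 5)
(4) = (p - 5)*(p - 3)*(p - 1)
(5) = m^2 + 11*m + 28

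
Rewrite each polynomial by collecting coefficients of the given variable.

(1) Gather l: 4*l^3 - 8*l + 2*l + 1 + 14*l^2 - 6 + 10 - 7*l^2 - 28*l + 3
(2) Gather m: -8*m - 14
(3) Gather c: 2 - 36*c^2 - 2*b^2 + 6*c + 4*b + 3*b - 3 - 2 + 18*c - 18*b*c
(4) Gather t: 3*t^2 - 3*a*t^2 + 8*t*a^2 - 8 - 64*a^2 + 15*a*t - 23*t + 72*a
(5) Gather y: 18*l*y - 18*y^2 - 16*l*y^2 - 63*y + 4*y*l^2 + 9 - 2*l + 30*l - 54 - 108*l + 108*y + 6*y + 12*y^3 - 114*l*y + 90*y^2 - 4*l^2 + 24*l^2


(1) = 4*l^3 + 7*l^2 - 34*l + 8
(2) = -8*m - 14
(3) = -2*b^2 + 7*b - 36*c^2 + c*(24 - 18*b) - 3
(4) = -64*a^2 + 72*a + t^2*(3 - 3*a) + t*(8*a^2 + 15*a - 23) - 8
(5) = 20*l^2 - 80*l + 12*y^3 + y^2*(72 - 16*l) + y*(4*l^2 - 96*l + 51) - 45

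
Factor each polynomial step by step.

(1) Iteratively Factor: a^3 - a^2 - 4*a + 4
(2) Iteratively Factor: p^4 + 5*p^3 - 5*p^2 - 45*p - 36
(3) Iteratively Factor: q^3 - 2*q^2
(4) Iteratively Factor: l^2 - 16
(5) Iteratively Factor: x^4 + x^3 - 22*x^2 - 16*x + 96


(1) = (a - 2)*(a^2 + a - 2) = (a - 2)*(a - 1)*(a + 2)
(2) = (p + 4)*(p^3 + p^2 - 9*p - 9) = (p - 3)*(p + 4)*(p^2 + 4*p + 3) = (p - 3)*(p + 1)*(p + 4)*(p + 3)
(3) = (q - 2)*(q^2) = q*(q - 2)*(q)
(4) = (l + 4)*(l - 4)
(5) = (x + 3)*(x^3 - 2*x^2 - 16*x + 32) = (x + 3)*(x + 4)*(x^2 - 6*x + 8) = (x - 4)*(x + 3)*(x + 4)*(x - 2)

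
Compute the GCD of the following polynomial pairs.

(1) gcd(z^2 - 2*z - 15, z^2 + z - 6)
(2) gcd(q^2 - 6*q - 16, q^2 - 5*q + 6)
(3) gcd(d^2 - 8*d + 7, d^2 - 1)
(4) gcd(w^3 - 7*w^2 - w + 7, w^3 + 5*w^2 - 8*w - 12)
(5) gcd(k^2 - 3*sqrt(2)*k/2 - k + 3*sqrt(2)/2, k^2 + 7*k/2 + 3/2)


(1) = gcd((z - 5)*(z + 3), (z - 2)*(z + 3)) = z + 3
(2) = gcd((q - 8)*(q + 2), (q - 3)*(q - 2)) = 1
(3) = gcd((d - 7)*(d - 1), (d - 1)*(d + 1)) = d - 1
(4) = gcd((w - 7)*(w - 1)*(w + 1), (w - 2)*(w + 1)*(w + 6)) = w + 1
(5) = gcd((k - 1)*(k - 3*sqrt(2)/2), (k + 1/2)*(k + 3)) = 1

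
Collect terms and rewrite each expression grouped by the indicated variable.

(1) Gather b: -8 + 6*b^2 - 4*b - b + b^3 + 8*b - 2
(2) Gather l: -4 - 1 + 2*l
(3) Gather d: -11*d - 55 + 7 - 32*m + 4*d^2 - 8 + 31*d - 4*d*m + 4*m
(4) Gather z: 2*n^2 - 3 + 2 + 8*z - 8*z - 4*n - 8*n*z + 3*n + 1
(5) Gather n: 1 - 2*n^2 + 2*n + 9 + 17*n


(1) = b^3 + 6*b^2 + 3*b - 10
(2) = 2*l - 5
(3) = 4*d^2 + d*(20 - 4*m) - 28*m - 56
(4) = 2*n^2 - 8*n*z - n
(5) = -2*n^2 + 19*n + 10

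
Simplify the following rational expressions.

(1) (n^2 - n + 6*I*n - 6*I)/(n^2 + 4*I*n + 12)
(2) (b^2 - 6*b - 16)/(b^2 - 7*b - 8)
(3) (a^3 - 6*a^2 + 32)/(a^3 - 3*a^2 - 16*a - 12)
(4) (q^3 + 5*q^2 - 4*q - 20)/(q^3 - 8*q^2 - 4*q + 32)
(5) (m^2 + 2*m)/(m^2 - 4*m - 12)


(1) = (n - 1)/(n - 2*I)
(2) = (b + 2)/(b + 1)
(3) = (a^2 - 8*a + 16)/(a^2 - 5*a - 6)
(4) = (q + 5)/(q - 8)
(5) = m/(m - 6)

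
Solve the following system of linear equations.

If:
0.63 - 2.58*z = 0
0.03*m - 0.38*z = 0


Then:
m = 3.09
z = 0.24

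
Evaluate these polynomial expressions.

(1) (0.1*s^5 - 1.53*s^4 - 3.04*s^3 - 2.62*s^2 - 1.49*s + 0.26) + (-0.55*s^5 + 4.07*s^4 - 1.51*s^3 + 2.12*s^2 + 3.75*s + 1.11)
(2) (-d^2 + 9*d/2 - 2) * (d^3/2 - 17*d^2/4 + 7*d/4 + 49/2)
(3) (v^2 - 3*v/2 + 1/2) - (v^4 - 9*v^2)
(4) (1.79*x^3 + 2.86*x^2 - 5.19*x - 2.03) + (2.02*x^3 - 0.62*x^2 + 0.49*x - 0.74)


(1) = -0.45*s^5 + 2.54*s^4 - 4.55*s^3 - 0.5*s^2 + 2.26*s + 1.37
(2) = -d^5/2 + 13*d^4/2 - 175*d^3/8 - 65*d^2/8 + 427*d/4 - 49
(3) = -v^4 + 10*v^2 - 3*v/2 + 1/2
(4) = 3.81*x^3 + 2.24*x^2 - 4.7*x - 2.77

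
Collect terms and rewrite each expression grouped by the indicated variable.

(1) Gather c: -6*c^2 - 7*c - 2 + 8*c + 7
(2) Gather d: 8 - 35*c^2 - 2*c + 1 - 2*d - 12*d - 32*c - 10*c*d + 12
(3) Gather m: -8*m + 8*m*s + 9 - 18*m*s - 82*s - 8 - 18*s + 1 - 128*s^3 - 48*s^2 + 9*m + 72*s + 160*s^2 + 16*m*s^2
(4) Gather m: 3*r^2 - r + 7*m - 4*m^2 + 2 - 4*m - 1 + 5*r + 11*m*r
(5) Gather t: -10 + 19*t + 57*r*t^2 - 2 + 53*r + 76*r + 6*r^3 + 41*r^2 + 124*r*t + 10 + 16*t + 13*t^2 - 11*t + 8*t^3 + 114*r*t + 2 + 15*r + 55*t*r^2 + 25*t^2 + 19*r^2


(1) = -6*c^2 + c + 5
(2) = -35*c^2 - 34*c + d*(-10*c - 14) + 21
(3) = m*(16*s^2 - 10*s + 1) - 128*s^3 + 112*s^2 - 28*s + 2
(4) = -4*m^2 + m*(11*r + 3) + 3*r^2 + 4*r + 1
(5) = 6*r^3 + 60*r^2 + 144*r + 8*t^3 + t^2*(57*r + 38) + t*(55*r^2 + 238*r + 24)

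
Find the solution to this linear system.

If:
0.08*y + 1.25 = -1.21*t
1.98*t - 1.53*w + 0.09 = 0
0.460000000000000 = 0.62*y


Then:
t = -1.08
w = -1.34
y = 0.74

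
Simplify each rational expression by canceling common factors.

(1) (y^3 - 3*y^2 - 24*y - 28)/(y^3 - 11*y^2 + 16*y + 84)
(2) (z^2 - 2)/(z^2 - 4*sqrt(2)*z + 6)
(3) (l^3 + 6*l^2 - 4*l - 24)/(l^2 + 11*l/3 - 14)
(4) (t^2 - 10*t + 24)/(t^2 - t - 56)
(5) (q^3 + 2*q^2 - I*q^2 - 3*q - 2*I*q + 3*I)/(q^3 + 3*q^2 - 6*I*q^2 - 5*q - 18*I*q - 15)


(1) = (y + 2)/(y - 6)
(2) = (z + sqrt(2))/(z - 3*sqrt(2))
(3) = (3*l^2 - 12)/(3*l - 7)
(4) = (t^2 - 10*t + 24)/(t^2 - t - 56)
(5) = (q - 1)/(q - 5*I)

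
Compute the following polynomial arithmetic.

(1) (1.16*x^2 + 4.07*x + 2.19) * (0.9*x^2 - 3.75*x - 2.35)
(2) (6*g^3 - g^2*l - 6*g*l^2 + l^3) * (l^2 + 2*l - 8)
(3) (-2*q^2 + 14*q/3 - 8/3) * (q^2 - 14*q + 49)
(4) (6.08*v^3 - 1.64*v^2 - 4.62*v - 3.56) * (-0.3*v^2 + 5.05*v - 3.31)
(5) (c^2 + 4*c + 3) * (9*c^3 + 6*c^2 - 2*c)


(1) = 1.044*x^4 - 0.687*x^3 - 16.0175*x^2 - 17.777*x - 5.1465
(2) = 6*g^3*l^2 + 12*g^3*l - 48*g^3 - g^2*l^3 - 2*g^2*l^2 + 8*g^2*l - 6*g*l^4 - 12*g*l^3 + 48*g*l^2 + l^5 + 2*l^4 - 8*l^3
(3) = -2*q^4 + 98*q^3/3 - 166*q^2 + 266*q - 392/3
(4) = -1.824*v^5 + 31.196*v^4 - 27.0208*v^3 - 16.8346*v^2 - 2.6858*v + 11.7836
(5) = 9*c^5 + 42*c^4 + 49*c^3 + 10*c^2 - 6*c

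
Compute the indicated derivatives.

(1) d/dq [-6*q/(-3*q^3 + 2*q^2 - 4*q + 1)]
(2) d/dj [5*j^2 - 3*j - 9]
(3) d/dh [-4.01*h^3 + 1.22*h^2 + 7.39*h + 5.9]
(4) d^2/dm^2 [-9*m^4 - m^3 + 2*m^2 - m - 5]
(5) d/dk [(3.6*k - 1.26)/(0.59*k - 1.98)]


(1) = 6*(-6*q^3 + 2*q^2 - 1)/(9*q^6 - 12*q^5 + 28*q^4 - 22*q^3 + 20*q^2 - 8*q + 1)
(2) = 10*j - 3
(3) = -12.03*h^2 + 2.44*h + 7.39
(4) = -108*m^2 - 6*m + 4
(5) = (12.641508 - 3.766914*k)/(0.59*k - 1.98)^3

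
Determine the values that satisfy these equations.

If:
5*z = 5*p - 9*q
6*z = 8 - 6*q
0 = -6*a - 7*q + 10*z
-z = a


Then:
a = -28/69
p = 716/345
q = 64/69
z = 28/69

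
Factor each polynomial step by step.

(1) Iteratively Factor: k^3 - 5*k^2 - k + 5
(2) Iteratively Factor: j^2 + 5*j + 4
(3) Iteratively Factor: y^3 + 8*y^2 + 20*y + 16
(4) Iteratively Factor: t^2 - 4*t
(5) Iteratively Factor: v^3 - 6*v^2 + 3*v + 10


(1) = (k - 5)*(k^2 - 1) = (k - 5)*(k + 1)*(k - 1)
(2) = (j + 1)*(j + 4)
(3) = (y + 4)*(y^2 + 4*y + 4) = (y + 2)*(y + 4)*(y + 2)
(4) = (t)*(t - 4)
(5) = (v - 5)*(v^2 - v - 2) = (v - 5)*(v - 2)*(v + 1)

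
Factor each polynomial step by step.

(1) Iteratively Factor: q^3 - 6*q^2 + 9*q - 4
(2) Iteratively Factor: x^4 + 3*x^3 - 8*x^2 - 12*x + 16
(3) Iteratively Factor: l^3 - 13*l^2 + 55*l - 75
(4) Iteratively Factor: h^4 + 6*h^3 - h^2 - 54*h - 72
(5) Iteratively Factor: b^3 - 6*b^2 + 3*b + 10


(1) = (q - 1)*(q^2 - 5*q + 4) = (q - 4)*(q - 1)*(q - 1)
(2) = (x + 2)*(x^3 + x^2 - 10*x + 8) = (x - 1)*(x + 2)*(x^2 + 2*x - 8) = (x - 2)*(x - 1)*(x + 2)*(x + 4)
(3) = (l - 5)*(l^2 - 8*l + 15) = (l - 5)*(l - 3)*(l - 5)
(4) = (h + 3)*(h^3 + 3*h^2 - 10*h - 24) = (h + 2)*(h + 3)*(h^2 + h - 12) = (h - 3)*(h + 2)*(h + 3)*(h + 4)
(5) = (b + 1)*(b^2 - 7*b + 10) = (b - 5)*(b + 1)*(b - 2)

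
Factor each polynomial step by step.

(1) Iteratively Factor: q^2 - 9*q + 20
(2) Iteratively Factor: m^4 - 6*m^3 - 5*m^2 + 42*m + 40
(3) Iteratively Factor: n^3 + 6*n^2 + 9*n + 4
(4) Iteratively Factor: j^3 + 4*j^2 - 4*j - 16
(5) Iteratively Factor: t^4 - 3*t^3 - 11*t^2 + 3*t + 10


(1) = (q - 5)*(q - 4)
(2) = (m - 4)*(m^3 - 2*m^2 - 13*m - 10) = (m - 4)*(m + 2)*(m^2 - 4*m - 5) = (m - 5)*(m - 4)*(m + 2)*(m + 1)
(3) = (n + 4)*(n^2 + 2*n + 1) = (n + 1)*(n + 4)*(n + 1)
(4) = (j + 4)*(j^2 - 4) = (j - 2)*(j + 4)*(j + 2)
(5) = (t - 5)*(t^3 + 2*t^2 - t - 2) = (t - 5)*(t + 2)*(t^2 - 1) = (t - 5)*(t - 1)*(t + 2)*(t + 1)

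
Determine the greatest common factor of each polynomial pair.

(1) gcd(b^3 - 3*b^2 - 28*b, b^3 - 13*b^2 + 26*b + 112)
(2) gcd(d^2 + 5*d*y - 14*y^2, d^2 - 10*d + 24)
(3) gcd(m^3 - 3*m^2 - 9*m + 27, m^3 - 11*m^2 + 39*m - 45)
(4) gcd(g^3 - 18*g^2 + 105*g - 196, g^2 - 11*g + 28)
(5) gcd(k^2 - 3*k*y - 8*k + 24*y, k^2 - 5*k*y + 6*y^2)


(1) = b - 7
(2) = gcd((d - 2*y)*(d + 7*y), (d - 6)*(d - 4)) = 1
(3) = gcd((m - 3)^2*(m + 3), (m - 5)*(m - 3)^2) = m^2 - 6*m + 9
(4) = g^2 - 11*g + 28
(5) = gcd((k - 8)*(k - 3*y), (k - 3*y)*(k - 2*y)) = -k + 3*y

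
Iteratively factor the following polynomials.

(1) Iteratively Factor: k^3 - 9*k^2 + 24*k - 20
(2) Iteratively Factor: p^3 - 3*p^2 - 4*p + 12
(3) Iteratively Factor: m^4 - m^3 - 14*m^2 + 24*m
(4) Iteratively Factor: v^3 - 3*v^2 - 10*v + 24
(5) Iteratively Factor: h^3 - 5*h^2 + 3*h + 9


(1) = (k - 5)*(k^2 - 4*k + 4) = (k - 5)*(k - 2)*(k - 2)
(2) = (p - 2)*(p^2 - p - 6) = (p - 2)*(p + 2)*(p - 3)
(3) = (m - 2)*(m^3 + m^2 - 12*m) = m*(m - 2)*(m^2 + m - 12) = m*(m - 2)*(m + 4)*(m - 3)
(4) = (v - 2)*(v^2 - v - 12) = (v - 2)*(v + 3)*(v - 4)
(5) = (h - 3)*(h^2 - 2*h - 3) = (h - 3)*(h + 1)*(h - 3)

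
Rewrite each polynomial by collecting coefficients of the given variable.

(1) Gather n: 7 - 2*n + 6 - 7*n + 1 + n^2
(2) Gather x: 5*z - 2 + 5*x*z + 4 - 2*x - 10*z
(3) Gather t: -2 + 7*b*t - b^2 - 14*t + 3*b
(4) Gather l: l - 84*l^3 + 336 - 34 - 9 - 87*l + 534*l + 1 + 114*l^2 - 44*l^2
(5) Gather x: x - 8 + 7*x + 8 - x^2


(1) = n^2 - 9*n + 14
(2) = x*(5*z - 2) - 5*z + 2
(3) = -b^2 + 3*b + t*(7*b - 14) - 2
(4) = -84*l^3 + 70*l^2 + 448*l + 294
(5) = -x^2 + 8*x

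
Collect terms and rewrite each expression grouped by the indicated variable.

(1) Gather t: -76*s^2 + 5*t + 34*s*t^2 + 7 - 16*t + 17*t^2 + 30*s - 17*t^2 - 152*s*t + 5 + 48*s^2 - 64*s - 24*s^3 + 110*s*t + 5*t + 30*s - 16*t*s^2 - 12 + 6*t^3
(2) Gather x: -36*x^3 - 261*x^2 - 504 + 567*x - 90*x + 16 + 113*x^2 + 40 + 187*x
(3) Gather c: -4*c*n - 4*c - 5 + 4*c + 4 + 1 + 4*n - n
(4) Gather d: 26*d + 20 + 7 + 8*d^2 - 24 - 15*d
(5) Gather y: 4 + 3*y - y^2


(1) = -24*s^3 - 28*s^2 + 34*s*t^2 - 4*s + 6*t^3 + t*(-16*s^2 - 42*s - 6)
(2) = -36*x^3 - 148*x^2 + 664*x - 448
(3) = -4*c*n + 3*n
(4) = 8*d^2 + 11*d + 3
(5) = -y^2 + 3*y + 4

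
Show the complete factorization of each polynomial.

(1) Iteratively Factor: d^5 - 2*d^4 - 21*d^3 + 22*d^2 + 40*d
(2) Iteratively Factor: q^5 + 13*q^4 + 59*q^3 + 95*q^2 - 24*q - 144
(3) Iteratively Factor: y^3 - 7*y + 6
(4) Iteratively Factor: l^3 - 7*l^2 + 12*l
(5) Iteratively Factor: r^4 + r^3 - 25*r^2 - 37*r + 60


(1) = (d - 2)*(d^4 - 21*d^2 - 20*d) = (d - 2)*(d + 1)*(d^3 - d^2 - 20*d) = (d - 5)*(d - 2)*(d + 1)*(d^2 + 4*d) = d*(d - 5)*(d - 2)*(d + 1)*(d + 4)
(2) = (q - 1)*(q^4 + 14*q^3 + 73*q^2 + 168*q + 144) = (q - 1)*(q + 4)*(q^3 + 10*q^2 + 33*q + 36) = (q - 1)*(q + 3)*(q + 4)*(q^2 + 7*q + 12) = (q - 1)*(q + 3)^2*(q + 4)*(q + 4)
(3) = (y - 1)*(y^2 + y - 6) = (y - 1)*(y + 3)*(y - 2)
(4) = (l - 4)*(l^2 - 3*l) = l*(l - 4)*(l - 3)
(5) = (r - 5)*(r^3 + 6*r^2 + 5*r - 12) = (r - 5)*(r + 4)*(r^2 + 2*r - 3) = (r - 5)*(r + 3)*(r + 4)*(r - 1)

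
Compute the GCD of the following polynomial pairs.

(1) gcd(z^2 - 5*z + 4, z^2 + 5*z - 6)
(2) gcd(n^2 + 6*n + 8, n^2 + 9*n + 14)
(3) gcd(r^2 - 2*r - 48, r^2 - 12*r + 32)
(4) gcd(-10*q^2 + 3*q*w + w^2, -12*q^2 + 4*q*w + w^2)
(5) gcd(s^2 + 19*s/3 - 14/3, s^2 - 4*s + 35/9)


(1) = gcd((z - 4)*(z - 1), (z - 1)*(z + 6)) = z - 1
(2) = gcd((n + 2)*(n + 4), (n + 2)*(n + 7)) = n + 2
(3) = gcd((r - 8)*(r + 6), (r - 8)*(r - 4)) = r - 8
(4) = 2*q - w
(5) = 1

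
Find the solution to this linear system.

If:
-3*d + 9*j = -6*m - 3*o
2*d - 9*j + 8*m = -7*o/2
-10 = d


Then:
d = -10
j = -o/42 - 20/7
m = -13*o/28 - 5/7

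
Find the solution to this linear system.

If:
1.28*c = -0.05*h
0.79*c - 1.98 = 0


Then:
c = 2.51
h = -64.16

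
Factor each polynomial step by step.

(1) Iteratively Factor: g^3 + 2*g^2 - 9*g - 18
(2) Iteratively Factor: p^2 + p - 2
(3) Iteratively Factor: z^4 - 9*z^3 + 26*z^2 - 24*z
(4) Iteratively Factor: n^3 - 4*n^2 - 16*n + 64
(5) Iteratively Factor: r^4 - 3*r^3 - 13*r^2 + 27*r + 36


(1) = (g + 2)*(g^2 - 9) = (g - 3)*(g + 2)*(g + 3)
(2) = (p - 1)*(p + 2)
(3) = (z)*(z^3 - 9*z^2 + 26*z - 24) = z*(z - 4)*(z^2 - 5*z + 6) = z*(z - 4)*(z - 3)*(z - 2)
(4) = (n - 4)*(n^2 - 16) = (n - 4)*(n + 4)*(n - 4)
(5) = (r + 3)*(r^3 - 6*r^2 + 5*r + 12) = (r + 1)*(r + 3)*(r^2 - 7*r + 12) = (r - 4)*(r + 1)*(r + 3)*(r - 3)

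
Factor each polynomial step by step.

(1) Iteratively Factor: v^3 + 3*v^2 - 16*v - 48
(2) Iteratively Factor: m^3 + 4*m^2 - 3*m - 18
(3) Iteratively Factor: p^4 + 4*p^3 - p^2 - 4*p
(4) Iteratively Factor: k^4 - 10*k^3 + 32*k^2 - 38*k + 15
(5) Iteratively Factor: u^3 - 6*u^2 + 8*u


(1) = (v + 4)*(v^2 - v - 12) = (v + 3)*(v + 4)*(v - 4)
(2) = (m + 3)*(m^2 + m - 6) = (m - 2)*(m + 3)*(m + 3)
(3) = (p + 4)*(p^3 - p) = (p - 1)*(p + 4)*(p^2 + p) = (p - 1)*(p + 1)*(p + 4)*(p)
(4) = (k - 1)*(k^3 - 9*k^2 + 23*k - 15) = (k - 5)*(k - 1)*(k^2 - 4*k + 3) = (k - 5)*(k - 3)*(k - 1)*(k - 1)
(5) = (u - 4)*(u^2 - 2*u) = u*(u - 4)*(u - 2)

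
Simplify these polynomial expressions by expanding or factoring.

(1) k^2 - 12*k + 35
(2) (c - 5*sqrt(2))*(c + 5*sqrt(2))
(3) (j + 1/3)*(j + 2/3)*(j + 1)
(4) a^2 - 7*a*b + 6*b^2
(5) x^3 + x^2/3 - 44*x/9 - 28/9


(1) = (k - 7)*(k - 5)
(2) = c^2 - 50
(3) = j^3 + 2*j^2 + 11*j/9 + 2/9
(4) = (a - 6*b)*(a - b)
(5) = (x - 7/3)*(x + 2/3)*(x + 2)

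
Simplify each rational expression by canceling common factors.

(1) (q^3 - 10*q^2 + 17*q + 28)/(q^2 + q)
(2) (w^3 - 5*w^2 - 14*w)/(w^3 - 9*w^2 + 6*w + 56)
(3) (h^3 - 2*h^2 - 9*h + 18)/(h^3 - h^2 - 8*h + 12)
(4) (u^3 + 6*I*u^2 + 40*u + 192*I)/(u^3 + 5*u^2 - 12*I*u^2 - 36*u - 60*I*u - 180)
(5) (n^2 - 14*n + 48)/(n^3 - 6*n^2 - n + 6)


(1) = (q^2 - 11*q + 28)/q
(2) = w/(w - 4)
(3) = (h - 3)/(h - 2)
(4) = (u^2 + 12*I*u - 32)/(u^2 + u*(5 - 6*I) - 30*I)
(5) = (n - 8)/(n^2 - 1)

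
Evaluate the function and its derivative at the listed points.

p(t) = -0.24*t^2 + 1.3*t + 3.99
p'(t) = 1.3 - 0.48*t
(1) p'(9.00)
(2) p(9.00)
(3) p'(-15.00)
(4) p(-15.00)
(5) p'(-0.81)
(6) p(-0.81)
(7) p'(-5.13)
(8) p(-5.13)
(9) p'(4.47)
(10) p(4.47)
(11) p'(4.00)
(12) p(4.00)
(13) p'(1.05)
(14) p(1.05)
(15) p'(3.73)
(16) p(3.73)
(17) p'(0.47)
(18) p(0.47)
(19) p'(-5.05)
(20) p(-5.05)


(1) = -3.02
(2) = -3.75
(3) = 8.50
(4) = -69.51
(5) = 1.69
(6) = 2.78
(7) = 3.76
(8) = -9.00
(9) = -0.85
(10) = 5.01
(11) = -0.62
(12) = 5.35
(13) = 0.80
(14) = 5.09
(15) = -0.49
(16) = 5.50
(17) = 1.07
(18) = 4.55
(19) = 3.72
(20) = -8.70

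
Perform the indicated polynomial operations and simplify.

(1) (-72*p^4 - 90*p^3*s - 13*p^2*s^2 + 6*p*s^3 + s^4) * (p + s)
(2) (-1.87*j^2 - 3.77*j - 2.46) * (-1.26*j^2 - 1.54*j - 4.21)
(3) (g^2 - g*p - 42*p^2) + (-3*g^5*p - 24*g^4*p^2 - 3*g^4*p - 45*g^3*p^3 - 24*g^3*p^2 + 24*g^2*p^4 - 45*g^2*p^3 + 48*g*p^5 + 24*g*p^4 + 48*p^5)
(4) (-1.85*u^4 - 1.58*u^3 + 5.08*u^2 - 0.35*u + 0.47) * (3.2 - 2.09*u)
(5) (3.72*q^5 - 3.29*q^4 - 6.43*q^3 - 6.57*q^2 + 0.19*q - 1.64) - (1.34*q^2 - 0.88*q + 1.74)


(1) = -72*p^5 - 162*p^4*s - 103*p^3*s^2 - 7*p^2*s^3 + 7*p*s^4 + s^5
(2) = 2.3562*j^4 + 7.63*j^3 + 16.7781*j^2 + 19.6601*j + 10.3566
(3) = -3*g^5*p - 24*g^4*p^2 - 3*g^4*p - 45*g^3*p^3 - 24*g^3*p^2 + 24*g^2*p^4 - 45*g^2*p^3 + g^2 + 48*g*p^5 + 24*g*p^4 - g*p + 48*p^5 - 42*p^2
(4) = 3.8665*u^5 - 2.6178*u^4 - 15.6732*u^3 + 16.9875*u^2 - 2.1023*u + 1.504
(5) = 3.72*q^5 - 3.29*q^4 - 6.43*q^3 - 7.91*q^2 + 1.07*q - 3.38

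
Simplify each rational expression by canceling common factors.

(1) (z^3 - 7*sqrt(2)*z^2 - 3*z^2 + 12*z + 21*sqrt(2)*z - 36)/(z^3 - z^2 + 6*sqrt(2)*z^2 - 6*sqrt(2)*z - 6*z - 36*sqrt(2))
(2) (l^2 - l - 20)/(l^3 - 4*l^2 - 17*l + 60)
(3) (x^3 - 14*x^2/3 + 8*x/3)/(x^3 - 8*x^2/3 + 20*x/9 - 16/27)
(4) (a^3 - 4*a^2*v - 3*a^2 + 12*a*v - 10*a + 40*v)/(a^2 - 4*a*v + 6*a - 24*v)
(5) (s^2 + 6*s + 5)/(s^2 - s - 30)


(1) = (z^2 - 7*sqrt(2)*z + 12)/(z^2 + z*(2 + 6*sqrt(2)) + 12*sqrt(2))
(2) = 1/(l - 3)
(3) = (9*x^2 - 36*x)/(9*x^2 - 18*x + 8)
(4) = (a^2 - 3*a - 10)/(a + 6)
(5) = (s + 1)/(s - 6)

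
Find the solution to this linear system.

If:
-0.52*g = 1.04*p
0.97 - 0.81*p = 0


Then:
g = -2.40
p = 1.20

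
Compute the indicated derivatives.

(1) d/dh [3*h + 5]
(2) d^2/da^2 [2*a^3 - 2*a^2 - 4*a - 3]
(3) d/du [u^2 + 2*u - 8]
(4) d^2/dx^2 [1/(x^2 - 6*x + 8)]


(1) = 3
(2) = 12*a - 4
(3) = 2*u + 2
(4) = 2*(-x^2 + 6*x + 4*(x - 3)^2 - 8)/(x^2 - 6*x + 8)^3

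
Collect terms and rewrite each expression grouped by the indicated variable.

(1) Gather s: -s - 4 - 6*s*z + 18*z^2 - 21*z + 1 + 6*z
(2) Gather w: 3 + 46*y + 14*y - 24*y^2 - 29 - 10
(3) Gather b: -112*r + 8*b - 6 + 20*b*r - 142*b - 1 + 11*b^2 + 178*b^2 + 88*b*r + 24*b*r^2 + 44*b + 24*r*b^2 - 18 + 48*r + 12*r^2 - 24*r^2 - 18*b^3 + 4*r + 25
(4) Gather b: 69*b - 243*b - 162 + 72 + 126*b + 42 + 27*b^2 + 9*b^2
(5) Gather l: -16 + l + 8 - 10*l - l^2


(1) = s*(-6*z - 1) + 18*z^2 - 15*z - 3
(2) = -24*y^2 + 60*y - 36
(3) = -18*b^3 + b^2*(24*r + 189) + b*(24*r^2 + 108*r - 90) - 12*r^2 - 60*r
(4) = 36*b^2 - 48*b - 48
(5) = -l^2 - 9*l - 8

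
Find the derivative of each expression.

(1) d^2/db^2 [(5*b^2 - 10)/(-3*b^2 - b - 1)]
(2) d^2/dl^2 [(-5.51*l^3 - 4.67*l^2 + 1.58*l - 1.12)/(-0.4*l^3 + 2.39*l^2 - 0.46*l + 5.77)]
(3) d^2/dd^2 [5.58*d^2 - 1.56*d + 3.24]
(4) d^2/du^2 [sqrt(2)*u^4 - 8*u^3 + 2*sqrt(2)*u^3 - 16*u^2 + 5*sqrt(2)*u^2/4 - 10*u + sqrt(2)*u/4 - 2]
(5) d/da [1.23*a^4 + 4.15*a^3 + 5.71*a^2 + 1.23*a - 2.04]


(1) = 10*(3*b^3 + 63*b^2 + 18*b - 5)/(27*b^6 + 27*b^5 + 36*b^4 + 19*b^3 + 12*b^2 + 3*b + 1)
(2) = (12.02952*l^6 - 7.59984*l^5 + 158.66256*l^4 - 23.072154*l^3 - 478.289946*l^2 + 1239.51711*l + 272.152126)/(0.064*l^9 - 1.1472*l^8 + 7.07532*l^7 - 19.060079*l^6 + 41.233338*l^5 - 106.763703*l^4 + 78.110044*l^3 - 242.372889*l^2 + 45.944202*l - 192.100033)
(3) = 11.1600000000000
(4) = 12*sqrt(2)*u^2 - 48*u + 12*sqrt(2)*u - 32 + 5*sqrt(2)/2
(5) = 4.92*a^3 + 12.45*a^2 + 11.42*a + 1.23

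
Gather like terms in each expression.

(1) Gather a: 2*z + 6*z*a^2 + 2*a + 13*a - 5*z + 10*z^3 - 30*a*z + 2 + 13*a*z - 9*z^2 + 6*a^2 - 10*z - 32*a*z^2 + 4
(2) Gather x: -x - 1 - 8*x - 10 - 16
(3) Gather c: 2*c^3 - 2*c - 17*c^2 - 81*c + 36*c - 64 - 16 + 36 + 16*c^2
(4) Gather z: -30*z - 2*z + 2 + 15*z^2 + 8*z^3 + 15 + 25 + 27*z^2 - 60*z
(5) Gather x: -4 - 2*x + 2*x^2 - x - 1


(1) = a^2*(6*z + 6) + a*(-32*z^2 - 17*z + 15) + 10*z^3 - 9*z^2 - 13*z + 6
(2) = -9*x - 27
(3) = 2*c^3 - c^2 - 47*c - 44
(4) = 8*z^3 + 42*z^2 - 92*z + 42
(5) = 2*x^2 - 3*x - 5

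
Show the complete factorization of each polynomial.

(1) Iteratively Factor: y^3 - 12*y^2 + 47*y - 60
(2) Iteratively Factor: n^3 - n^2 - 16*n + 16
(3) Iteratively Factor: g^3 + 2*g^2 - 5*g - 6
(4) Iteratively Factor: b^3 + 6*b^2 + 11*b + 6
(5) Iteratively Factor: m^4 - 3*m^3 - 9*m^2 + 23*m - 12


(1) = (y - 5)*(y^2 - 7*y + 12) = (y - 5)*(y - 4)*(y - 3)
(2) = (n + 4)*(n^2 - 5*n + 4) = (n - 1)*(n + 4)*(n - 4)
(3) = (g + 1)*(g^2 + g - 6) = (g - 2)*(g + 1)*(g + 3)
(4) = (b + 3)*(b^2 + 3*b + 2) = (b + 1)*(b + 3)*(b + 2)
(5) = (m - 1)*(m^3 - 2*m^2 - 11*m + 12) = (m - 4)*(m - 1)*(m^2 + 2*m - 3) = (m - 4)*(m - 1)^2*(m + 3)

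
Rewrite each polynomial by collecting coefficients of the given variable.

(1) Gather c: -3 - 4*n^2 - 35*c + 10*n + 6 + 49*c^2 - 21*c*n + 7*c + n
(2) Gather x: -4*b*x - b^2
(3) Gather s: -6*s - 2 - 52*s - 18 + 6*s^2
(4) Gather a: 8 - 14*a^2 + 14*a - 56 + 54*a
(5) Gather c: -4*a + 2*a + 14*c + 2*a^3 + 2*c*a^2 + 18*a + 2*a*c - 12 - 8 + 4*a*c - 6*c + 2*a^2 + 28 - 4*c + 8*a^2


(1) = 49*c^2 + c*(-21*n - 28) - 4*n^2 + 11*n + 3
(2) = -b^2 - 4*b*x
(3) = 6*s^2 - 58*s - 20
(4) = -14*a^2 + 68*a - 48
(5) = 2*a^3 + 10*a^2 + 16*a + c*(2*a^2 + 6*a + 4) + 8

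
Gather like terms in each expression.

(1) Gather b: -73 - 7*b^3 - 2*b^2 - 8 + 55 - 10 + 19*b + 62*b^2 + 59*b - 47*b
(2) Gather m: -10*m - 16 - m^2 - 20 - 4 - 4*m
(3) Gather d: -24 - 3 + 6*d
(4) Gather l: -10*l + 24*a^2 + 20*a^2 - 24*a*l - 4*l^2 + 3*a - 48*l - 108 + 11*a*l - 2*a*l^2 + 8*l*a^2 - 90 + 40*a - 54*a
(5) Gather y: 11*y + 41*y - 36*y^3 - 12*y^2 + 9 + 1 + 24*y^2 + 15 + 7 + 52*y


(1) = -7*b^3 + 60*b^2 + 31*b - 36
(2) = -m^2 - 14*m - 40
(3) = 6*d - 27
(4) = 44*a^2 - 11*a + l^2*(-2*a - 4) + l*(8*a^2 - 13*a - 58) - 198
(5) = -36*y^3 + 12*y^2 + 104*y + 32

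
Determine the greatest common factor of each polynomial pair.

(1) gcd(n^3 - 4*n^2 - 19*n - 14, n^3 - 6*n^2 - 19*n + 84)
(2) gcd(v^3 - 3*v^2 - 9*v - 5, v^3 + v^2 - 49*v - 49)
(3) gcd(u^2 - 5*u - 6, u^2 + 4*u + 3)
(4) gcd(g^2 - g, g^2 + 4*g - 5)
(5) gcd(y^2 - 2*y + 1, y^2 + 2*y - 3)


(1) = n - 7
(2) = v + 1
(3) = u + 1
(4) = g - 1
(5) = y - 1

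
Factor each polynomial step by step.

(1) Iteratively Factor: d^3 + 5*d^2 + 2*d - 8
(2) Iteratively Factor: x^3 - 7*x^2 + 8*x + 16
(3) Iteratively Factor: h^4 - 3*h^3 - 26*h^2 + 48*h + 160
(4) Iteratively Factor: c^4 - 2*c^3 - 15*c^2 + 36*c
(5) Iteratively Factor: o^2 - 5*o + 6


(1) = (d + 2)*(d^2 + 3*d - 4) = (d - 1)*(d + 2)*(d + 4)
(2) = (x - 4)*(x^2 - 3*x - 4) = (x - 4)^2*(x + 1)
(3) = (h + 2)*(h^3 - 5*h^2 - 16*h + 80) = (h - 4)*(h + 2)*(h^2 - h - 20) = (h - 4)*(h + 2)*(h + 4)*(h - 5)
(4) = (c + 4)*(c^3 - 6*c^2 + 9*c) = (c - 3)*(c + 4)*(c^2 - 3*c) = (c - 3)^2*(c + 4)*(c)
(5) = (o - 3)*(o - 2)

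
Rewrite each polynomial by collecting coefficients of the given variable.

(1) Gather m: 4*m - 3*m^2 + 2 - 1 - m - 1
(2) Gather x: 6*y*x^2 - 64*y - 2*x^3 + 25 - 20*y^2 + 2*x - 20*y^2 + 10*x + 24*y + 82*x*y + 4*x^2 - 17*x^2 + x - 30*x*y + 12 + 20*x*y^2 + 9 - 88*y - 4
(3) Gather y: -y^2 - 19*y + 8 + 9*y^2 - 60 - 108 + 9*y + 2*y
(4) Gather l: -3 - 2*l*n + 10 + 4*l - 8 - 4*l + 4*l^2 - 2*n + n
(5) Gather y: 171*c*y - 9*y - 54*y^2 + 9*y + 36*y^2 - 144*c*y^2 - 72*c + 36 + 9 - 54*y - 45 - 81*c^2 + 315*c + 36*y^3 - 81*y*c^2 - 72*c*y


(1) = -3*m^2 + 3*m
(2) = -2*x^3 + x^2*(6*y - 13) + x*(20*y^2 + 52*y + 13) - 40*y^2 - 128*y + 42
(3) = 8*y^2 - 8*y - 160
(4) = 4*l^2 - 2*l*n - n - 1
(5) = -81*c^2 + 243*c + 36*y^3 + y^2*(-144*c - 18) + y*(-81*c^2 + 99*c - 54)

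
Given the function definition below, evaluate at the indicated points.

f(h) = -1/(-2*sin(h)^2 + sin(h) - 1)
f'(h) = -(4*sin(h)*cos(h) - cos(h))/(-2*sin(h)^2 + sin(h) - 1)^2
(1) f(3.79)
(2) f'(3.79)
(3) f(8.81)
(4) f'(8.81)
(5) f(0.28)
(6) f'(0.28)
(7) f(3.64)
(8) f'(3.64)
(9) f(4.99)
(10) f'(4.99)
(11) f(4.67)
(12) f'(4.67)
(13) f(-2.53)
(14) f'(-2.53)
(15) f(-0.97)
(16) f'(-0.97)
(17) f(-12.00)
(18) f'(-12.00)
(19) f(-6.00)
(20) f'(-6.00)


(1) = 0.43
(2) = -0.50
(3) = 0.92
(4) = 0.90
(5) = 1.14
(6) = -0.13
(7) = 0.52
(8) = -0.68
(9) = 0.26
(10) = 0.09
(11) = 0.25
(12) = -0.01
(13) = 0.45
(14) = -0.54
(15) = 0.31
(16) = 0.24
(17) = 0.96
(18) = -0.90
(19) = 1.14
(20) = -0.15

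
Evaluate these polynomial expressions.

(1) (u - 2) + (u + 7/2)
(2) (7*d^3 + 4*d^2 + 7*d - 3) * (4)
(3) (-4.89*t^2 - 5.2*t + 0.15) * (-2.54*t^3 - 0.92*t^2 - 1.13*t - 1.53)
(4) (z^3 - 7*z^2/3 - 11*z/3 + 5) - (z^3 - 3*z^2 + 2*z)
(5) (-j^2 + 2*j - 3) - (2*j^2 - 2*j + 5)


(1) = 2*u + 3/2
(2) = 28*d^3 + 16*d^2 + 28*d - 12
(3) = 12.4206*t^5 + 17.7068*t^4 + 9.9287*t^3 + 13.2197*t^2 + 7.7865*t - 0.2295
(4) = 2*z^2/3 - 17*z/3 + 5
(5) = -3*j^2 + 4*j - 8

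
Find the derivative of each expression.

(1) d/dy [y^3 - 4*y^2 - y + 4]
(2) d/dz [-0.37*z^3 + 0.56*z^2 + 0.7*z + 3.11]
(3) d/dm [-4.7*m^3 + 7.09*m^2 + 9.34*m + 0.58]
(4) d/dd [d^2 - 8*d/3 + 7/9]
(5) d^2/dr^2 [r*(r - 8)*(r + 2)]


(1) = 3*y^2 - 8*y - 1
(2) = -1.11*z^2 + 1.12*z + 0.7
(3) = -14.1*m^2 + 14.18*m + 9.34
(4) = 2*d - 8/3
(5) = 6*r - 12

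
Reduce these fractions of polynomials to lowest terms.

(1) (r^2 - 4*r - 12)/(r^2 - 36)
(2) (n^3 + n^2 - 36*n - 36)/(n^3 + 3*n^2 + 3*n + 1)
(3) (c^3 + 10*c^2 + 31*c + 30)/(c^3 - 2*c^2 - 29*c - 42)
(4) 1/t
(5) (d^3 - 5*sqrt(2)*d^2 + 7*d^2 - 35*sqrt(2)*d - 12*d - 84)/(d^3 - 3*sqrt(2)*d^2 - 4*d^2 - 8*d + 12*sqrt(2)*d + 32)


(1) = (r + 2)/(r + 6)
(2) = (n^2 - 36)/(n^2 + 2*n + 1)
(3) = (c + 5)/(c - 7)
(4) = 1/t
(5) = (d^2 + d*(7 - 6*sqrt(2)) - 42*sqrt(2))/(d^2 + d*(-4*sqrt(2) - 4) + 16*sqrt(2))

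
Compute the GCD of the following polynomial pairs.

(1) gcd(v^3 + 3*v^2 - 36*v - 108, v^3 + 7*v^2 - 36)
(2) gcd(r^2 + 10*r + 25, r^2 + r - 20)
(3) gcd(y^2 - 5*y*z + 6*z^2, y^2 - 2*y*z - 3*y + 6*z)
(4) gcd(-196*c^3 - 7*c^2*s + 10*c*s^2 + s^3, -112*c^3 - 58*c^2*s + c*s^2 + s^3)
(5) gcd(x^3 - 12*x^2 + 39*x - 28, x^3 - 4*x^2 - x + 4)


(1) = v^2 + 9*v + 18
(2) = r + 5
(3) = y - 2*z
(4) = gcd((-4*c + s)*(7*c + s)^2, (-8*c + s)*(2*c + s)*(7*c + s)) = 7*c + s
(5) = x^2 - 5*x + 4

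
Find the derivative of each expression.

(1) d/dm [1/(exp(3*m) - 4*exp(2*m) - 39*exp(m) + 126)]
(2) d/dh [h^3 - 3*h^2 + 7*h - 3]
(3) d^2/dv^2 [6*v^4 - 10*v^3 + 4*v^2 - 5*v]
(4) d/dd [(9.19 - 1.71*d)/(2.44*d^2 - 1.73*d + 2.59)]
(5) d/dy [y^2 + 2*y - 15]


(1) = (-3*exp(2*m) + 8*exp(m) + 39)*exp(m)/(exp(3*m) - 4*exp(2*m) - 39*exp(m) + 126)^2
(2) = 3*h^2 - 6*h + 7
(3) = 72*v^2 - 60*v + 8
(4) = (4.1724*d^2 - 44.8472*d + 11.4698)/(5.9536*d^4 - 8.4424*d^3 + 15.6321*d^2 - 8.9614*d + 6.7081)
(5) = 2*y + 2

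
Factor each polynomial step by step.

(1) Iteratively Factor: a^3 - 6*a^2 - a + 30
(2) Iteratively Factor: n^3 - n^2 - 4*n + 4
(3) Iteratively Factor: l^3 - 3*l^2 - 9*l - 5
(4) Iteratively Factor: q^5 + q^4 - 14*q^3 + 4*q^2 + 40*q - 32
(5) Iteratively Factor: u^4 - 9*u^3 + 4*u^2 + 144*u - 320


(1) = (a + 2)*(a^2 - 8*a + 15) = (a - 3)*(a + 2)*(a - 5)
(2) = (n + 2)*(n^2 - 3*n + 2) = (n - 1)*(n + 2)*(n - 2)
(3) = (l - 5)*(l^2 + 2*l + 1) = (l - 5)*(l + 1)*(l + 1)
(4) = (q + 2)*(q^4 - q^3 - 12*q^2 + 28*q - 16) = (q - 2)*(q + 2)*(q^3 + q^2 - 10*q + 8) = (q - 2)^2*(q + 2)*(q^2 + 3*q - 4) = (q - 2)^2*(q - 1)*(q + 2)*(q + 4)
(5) = (u - 4)*(u^3 - 5*u^2 - 16*u + 80) = (u - 4)^2*(u^2 - u - 20) = (u - 4)^2*(u + 4)*(u - 5)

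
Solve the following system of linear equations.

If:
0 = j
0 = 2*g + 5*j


Then:
g = 0
j = 0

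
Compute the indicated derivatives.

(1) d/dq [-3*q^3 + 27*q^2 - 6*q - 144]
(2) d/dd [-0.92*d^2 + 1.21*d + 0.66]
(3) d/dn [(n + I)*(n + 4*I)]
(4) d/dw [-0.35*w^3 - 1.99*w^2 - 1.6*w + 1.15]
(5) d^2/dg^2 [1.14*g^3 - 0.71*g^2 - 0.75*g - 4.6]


(1) = -9*q^2 + 54*q - 6
(2) = 1.21 - 1.84*d
(3) = 2*n + 5*I
(4) = -1.05*w^2 - 3.98*w - 1.6
(5) = 6.84*g - 1.42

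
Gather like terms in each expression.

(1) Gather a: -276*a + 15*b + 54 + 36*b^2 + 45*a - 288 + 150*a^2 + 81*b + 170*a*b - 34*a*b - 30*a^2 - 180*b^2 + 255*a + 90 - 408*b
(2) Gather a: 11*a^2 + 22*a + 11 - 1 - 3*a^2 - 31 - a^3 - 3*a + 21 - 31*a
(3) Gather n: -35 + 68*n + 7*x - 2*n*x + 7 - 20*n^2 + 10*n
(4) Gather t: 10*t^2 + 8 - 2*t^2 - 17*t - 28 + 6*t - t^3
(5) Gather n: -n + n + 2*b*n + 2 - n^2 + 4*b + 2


(1) = 120*a^2 + a*(136*b + 24) - 144*b^2 - 312*b - 144
(2) = -a^3 + 8*a^2 - 12*a
(3) = -20*n^2 + n*(78 - 2*x) + 7*x - 28
(4) = -t^3 + 8*t^2 - 11*t - 20
(5) = 2*b*n + 4*b - n^2 + 4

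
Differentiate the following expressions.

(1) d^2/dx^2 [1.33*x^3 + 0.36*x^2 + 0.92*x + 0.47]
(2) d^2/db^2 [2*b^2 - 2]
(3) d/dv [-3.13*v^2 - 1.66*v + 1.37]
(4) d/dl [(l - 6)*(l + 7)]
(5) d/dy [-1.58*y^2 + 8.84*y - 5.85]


(1) = 7.98*x + 0.72
(2) = 4
(3) = -6.26*v - 1.66
(4) = 2*l + 1
(5) = 8.84 - 3.16*y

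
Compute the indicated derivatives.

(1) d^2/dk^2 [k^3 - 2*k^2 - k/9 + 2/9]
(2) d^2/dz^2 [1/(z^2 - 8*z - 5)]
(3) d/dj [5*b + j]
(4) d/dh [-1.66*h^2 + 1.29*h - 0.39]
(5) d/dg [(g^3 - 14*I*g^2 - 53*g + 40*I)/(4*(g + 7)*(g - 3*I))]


(1) = 6*k - 4
(2) = 2*(z^2 - 8*z - 4*(z - 4)^2 - 5)/(-z^2 + 8*z + 5)^3
(3) = 1
(4) = 1.29 - 3.32*h
(5) = (g^4 + g^3*(14 - 6*I) + g^2*(11 - 161*I) + g*(-588 - 80*I) - 120 + 833*I)/(4*g^4 + g^3*(56 - 24*I) + g^2*(160 - 336*I) + g*(-504 - 1176*I) - 1764)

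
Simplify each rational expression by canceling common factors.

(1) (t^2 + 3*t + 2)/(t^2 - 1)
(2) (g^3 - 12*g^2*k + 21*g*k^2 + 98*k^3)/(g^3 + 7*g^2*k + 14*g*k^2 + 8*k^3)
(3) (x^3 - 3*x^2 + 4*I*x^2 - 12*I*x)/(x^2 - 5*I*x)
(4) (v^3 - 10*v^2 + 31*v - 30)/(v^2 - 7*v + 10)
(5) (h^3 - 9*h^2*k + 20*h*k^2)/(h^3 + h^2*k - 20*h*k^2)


(1) = (t + 2)/(t - 1)
(2) = (g^2 - 14*g*k + 49*k^2)/(g^2 + 5*g*k + 4*k^2)
(3) = (x^2 + x*(-3 + 4*I) - 12*I)/(x - 5*I)
(4) = v - 3
(5) = (h - 5*k)/(h + 5*k)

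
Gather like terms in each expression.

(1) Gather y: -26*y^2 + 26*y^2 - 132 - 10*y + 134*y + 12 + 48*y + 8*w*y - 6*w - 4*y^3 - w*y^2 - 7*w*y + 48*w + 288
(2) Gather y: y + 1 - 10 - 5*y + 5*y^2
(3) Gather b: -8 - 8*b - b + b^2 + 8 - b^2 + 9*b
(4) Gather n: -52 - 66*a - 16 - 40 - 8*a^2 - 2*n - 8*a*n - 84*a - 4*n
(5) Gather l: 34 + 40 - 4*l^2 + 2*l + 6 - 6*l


(1) = -w*y^2 + 42*w - 4*y^3 + y*(w + 172) + 168
(2) = 5*y^2 - 4*y - 9
(3) = 0
(4) = -8*a^2 - 150*a + n*(-8*a - 6) - 108
(5) = -4*l^2 - 4*l + 80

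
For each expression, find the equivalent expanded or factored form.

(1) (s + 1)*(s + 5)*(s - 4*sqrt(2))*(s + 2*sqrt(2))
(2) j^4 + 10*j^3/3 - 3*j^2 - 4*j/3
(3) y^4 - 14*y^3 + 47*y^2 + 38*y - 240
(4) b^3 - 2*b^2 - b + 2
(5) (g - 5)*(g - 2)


(1) = s^4 - 2*sqrt(2)*s^3 + 6*s^3 - 12*sqrt(2)*s^2 - 11*s^2 - 96*s - 10*sqrt(2)*s - 80
(2) = j*(j - 1)*(j + 1/3)*(j + 4)
(3) = (y - 8)*(y - 5)*(y - 3)*(y + 2)
(4) = (b - 2)*(b - 1)*(b + 1)
(5) = g^2 - 7*g + 10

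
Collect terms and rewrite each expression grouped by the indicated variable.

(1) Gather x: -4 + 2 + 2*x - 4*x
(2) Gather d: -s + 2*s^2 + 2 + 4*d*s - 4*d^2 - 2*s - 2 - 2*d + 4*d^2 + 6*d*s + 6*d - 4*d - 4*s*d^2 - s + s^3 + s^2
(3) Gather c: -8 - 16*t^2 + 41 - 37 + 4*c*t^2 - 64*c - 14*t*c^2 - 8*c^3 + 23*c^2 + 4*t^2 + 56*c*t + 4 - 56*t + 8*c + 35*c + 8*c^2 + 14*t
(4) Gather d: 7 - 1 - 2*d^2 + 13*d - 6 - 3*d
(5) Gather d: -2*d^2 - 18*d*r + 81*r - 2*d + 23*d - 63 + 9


(1) = -2*x - 2
(2) = -4*d^2*s + 10*d*s + s^3 + 3*s^2 - 4*s
(3) = -8*c^3 + c^2*(31 - 14*t) + c*(4*t^2 + 56*t - 21) - 12*t^2 - 42*t
(4) = -2*d^2 + 10*d
(5) = -2*d^2 + d*(21 - 18*r) + 81*r - 54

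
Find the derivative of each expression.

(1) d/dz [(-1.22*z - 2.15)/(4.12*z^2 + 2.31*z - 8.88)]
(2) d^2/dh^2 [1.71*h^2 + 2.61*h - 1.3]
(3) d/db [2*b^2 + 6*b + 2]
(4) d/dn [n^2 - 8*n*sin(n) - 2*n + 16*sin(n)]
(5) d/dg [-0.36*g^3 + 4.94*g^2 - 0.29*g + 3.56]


(1) = (5.0264*z^2 + 17.716*z + 15.8001)/(16.9744*z^4 + 19.0344*z^3 - 67.8351*z^2 - 41.0256*z + 78.8544)
(2) = 3.42000000000000
(3) = 4*b + 6
(4) = -8*n*cos(n) + 2*n - 8*sin(n) + 16*cos(n) - 2
(5) = -1.08*g^2 + 9.88*g - 0.29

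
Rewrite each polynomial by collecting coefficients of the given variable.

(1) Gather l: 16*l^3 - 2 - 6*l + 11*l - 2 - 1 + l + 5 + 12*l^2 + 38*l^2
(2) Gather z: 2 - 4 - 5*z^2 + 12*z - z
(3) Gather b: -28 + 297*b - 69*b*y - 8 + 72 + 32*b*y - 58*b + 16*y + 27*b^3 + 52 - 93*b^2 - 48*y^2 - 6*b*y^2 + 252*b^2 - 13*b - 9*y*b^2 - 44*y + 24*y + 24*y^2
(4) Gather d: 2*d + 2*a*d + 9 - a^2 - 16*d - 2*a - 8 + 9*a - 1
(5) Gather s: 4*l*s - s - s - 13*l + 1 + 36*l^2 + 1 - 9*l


(1) = 16*l^3 + 50*l^2 + 6*l
(2) = -5*z^2 + 11*z - 2
(3) = 27*b^3 + b^2*(159 - 9*y) + b*(-6*y^2 - 37*y + 226) - 24*y^2 - 4*y + 88
(4) = -a^2 + 7*a + d*(2*a - 14)
(5) = 36*l^2 - 22*l + s*(4*l - 2) + 2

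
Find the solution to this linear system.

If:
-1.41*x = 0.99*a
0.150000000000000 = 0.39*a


Then:
a = 0.38
x = -0.27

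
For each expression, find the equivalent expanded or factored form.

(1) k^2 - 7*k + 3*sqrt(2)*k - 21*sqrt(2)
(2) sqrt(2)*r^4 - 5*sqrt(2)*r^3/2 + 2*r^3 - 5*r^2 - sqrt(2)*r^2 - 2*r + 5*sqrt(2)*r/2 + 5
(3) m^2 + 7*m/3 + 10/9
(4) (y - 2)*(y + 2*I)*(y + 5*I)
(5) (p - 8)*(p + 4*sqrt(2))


(1) = (k - 7)*(k + 3*sqrt(2))
(2) = (r - 5/2)*(r - 1)*(r + sqrt(2))*(sqrt(2)*r + sqrt(2))
(3) = (m + 2/3)*(m + 5/3)
(4) = y^3 - 2*y^2 + 7*I*y^2 - 10*y - 14*I*y + 20
(5) = p^2 - 8*p + 4*sqrt(2)*p - 32*sqrt(2)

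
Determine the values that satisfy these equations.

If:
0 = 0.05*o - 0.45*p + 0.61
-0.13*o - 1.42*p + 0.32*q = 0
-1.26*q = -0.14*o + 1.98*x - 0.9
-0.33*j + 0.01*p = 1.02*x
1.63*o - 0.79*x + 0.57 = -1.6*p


Then:
j = 6.66
o = -2.45
p = 1.08
q = 3.81
x = -2.14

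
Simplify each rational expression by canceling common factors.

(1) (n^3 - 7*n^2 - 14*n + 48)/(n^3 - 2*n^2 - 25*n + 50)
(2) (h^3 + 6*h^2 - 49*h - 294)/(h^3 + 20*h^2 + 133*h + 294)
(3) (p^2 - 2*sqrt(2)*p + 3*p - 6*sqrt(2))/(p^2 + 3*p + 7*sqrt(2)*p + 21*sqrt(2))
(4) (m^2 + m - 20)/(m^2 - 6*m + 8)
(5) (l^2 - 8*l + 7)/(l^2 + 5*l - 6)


(1) = (n^2 - 5*n - 24)/(n^2 - 25)
(2) = (h - 7)/(h + 7)
(3) = (p - 2*sqrt(2))/(p + 7*sqrt(2))
(4) = (m + 5)/(m - 2)
(5) = (l - 7)/(l + 6)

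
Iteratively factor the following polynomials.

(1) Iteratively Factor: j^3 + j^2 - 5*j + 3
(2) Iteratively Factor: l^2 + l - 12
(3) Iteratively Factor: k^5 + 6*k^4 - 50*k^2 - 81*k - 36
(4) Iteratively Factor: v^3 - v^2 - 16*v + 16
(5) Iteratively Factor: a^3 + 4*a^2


(1) = (j - 1)*(j^2 + 2*j - 3) = (j - 1)^2*(j + 3)
(2) = (l - 3)*(l + 4)
(3) = (k + 3)*(k^4 + 3*k^3 - 9*k^2 - 23*k - 12) = (k + 3)*(k + 4)*(k^3 - k^2 - 5*k - 3) = (k + 1)*(k + 3)*(k + 4)*(k^2 - 2*k - 3) = (k + 1)^2*(k + 3)*(k + 4)*(k - 3)
(4) = (v + 4)*(v^2 - 5*v + 4) = (v - 1)*(v + 4)*(v - 4)
(5) = (a)*(a^2 + 4*a) = a^2*(a + 4)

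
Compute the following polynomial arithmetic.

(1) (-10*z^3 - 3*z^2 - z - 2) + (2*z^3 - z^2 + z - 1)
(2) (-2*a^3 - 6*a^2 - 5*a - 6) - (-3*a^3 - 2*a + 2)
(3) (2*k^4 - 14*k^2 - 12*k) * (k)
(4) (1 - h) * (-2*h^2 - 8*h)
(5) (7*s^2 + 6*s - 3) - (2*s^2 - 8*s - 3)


(1) = -8*z^3 - 4*z^2 - 3
(2) = a^3 - 6*a^2 - 3*a - 8
(3) = 2*k^5 - 14*k^3 - 12*k^2
(4) = 2*h^3 + 6*h^2 - 8*h
(5) = 5*s^2 + 14*s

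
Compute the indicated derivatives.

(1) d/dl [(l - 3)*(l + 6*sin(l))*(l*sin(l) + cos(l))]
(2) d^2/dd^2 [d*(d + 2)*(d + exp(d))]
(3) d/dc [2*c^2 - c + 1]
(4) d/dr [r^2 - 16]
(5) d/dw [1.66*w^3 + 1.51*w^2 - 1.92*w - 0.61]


(1) = l*(l - 3)*(l + 6*sin(l))*cos(l) + (l - 3)*(l*sin(l) + cos(l))*(6*cos(l) + 1) + (l + 6*sin(l))*(l*sin(l) + cos(l))
(2) = d^2*exp(d) + 6*d*exp(d) + 6*d + 6*exp(d) + 4
(3) = 4*c - 1
(4) = 2*r
(5) = 4.98*w^2 + 3.02*w - 1.92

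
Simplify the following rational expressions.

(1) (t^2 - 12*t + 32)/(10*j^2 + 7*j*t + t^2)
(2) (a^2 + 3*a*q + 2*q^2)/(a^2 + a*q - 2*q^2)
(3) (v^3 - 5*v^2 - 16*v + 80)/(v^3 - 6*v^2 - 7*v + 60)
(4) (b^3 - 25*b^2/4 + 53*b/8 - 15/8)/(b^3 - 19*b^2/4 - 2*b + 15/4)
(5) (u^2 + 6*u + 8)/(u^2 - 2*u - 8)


(1) = (t^2 - 12*t + 32)/(10*j^2 + 7*j*t + t^2)
(2) = (-a - q)/(-a + q)
(3) = (v + 4)/(v + 3)
(4) = (2*b - 1)/(2*b + 2)
(5) = (u + 4)/(u - 4)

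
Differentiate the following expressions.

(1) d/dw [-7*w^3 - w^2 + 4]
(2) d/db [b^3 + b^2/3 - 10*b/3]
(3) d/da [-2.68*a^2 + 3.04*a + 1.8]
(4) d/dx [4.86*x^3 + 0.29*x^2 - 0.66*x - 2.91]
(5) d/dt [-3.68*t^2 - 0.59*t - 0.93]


(1) = w*(-21*w - 2)
(2) = 3*b^2 + 2*b/3 - 10/3
(3) = 3.04 - 5.36*a
(4) = 14.58*x^2 + 0.58*x - 0.66
(5) = -7.36*t - 0.59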